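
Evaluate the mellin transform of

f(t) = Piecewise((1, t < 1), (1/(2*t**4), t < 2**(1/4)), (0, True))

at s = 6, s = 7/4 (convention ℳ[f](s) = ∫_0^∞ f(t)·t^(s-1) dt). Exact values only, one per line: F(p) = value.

F(6) = -1/12 + sqrt(2)/4
F(7/4) = 50/63 - 2**(7/16)/9

peel off the power substitution: 1 on [0, 1); 1/(2*t**2) on [1, sqrt(2))
the power substitution comes off first: 1 on [0, 1); 1/(2*t) on [1, 2)
peel off the shared t-power: t on [0, 1); 1/2 on [1, 2)
cuts at 1: linearity sums the 2 kernel integrals
∫ 1·t^(s-1) over [0, 1)
[1, 2**(1/4)) adds the kernel integral of 1/(2*t**4)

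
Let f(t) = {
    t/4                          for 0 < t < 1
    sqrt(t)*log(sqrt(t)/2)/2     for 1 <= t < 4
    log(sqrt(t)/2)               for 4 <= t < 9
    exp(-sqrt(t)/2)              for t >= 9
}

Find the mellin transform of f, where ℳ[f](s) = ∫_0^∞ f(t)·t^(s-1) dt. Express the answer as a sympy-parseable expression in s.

the common scale on t comes off first: t/2 on [0, 1/2); sqrt(2)*sqrt(t)*log(sqrt(2)*sqrt(t)/2)/2 on [1/2, 2); log(sqrt(2)*sqrt(t)/2) on [2, 9/2); …
strip the common scale on t: t on [0, 1/4); sqrt(t)*log(sqrt(t)) on [1/4, 1); log(sqrt(t)) on [1, 9/4); …
undo the power substitution: t**2 on [0, 1/2); t*log(t) on [1/2, 1); log(t) on [1, 3/2); …
split f at 1, 4, 9: ℳ[f](s) collects 4 kernel integrals
∫ over [0, 1) of t/4·t^(s-1) joins the sum
∫ sqrt(t)*log(sqrt(t)/2)/2·t^(s-1) over [1, 4)
between 4 and 9 the integrand is log(sqrt(t)/2)·t^(s-1)
∫ over [9, ∞) of exp(-sqrt(t)/2)·t^(s-1) joins the sum

(8*2**(2*s)*s**2*(s + 1)*(4*s**2 + 4*s + 1)*uppergamma(2*s, 3/2) - 8*2**(2*s)*s**2*(s + 1) + 2*2**(2*s)*(s + 1)*(4*s**2 + 4*s + 1) + 9**s*s*(s + 1)*(-4*log(2) + 4*log(3))*(4*s**2 + 4*s + 1) - 2*9**s*(s + 1)*(4*s**2 + 4*s + 1) + 8*s**3*(s + 1)*log(2) + 4*s**2*(s + 1)*log(2) + 4*s**2*(s + 1) + s**2*(4*s**2 + 4*s + 1))/(4*s**2*(s + 1)*(4*s**2 + 4*s + 1))
  Re(s) > -1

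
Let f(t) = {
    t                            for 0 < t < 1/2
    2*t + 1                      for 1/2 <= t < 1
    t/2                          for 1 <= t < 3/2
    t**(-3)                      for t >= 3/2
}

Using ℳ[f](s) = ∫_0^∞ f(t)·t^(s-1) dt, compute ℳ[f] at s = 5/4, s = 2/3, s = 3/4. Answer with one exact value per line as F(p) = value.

summing 4 kernel integrals split by 1/2, 1, 3/2 yields ℳ[f](s)
segment [0, 1/2) carries t; integrate it
for t in [1/2, 1): the term is ∫ (2*t + 1)·t^(s-1)
on [1, 3/2): add ∫ t/2·t^(s-1) dt
on [3/2, ∞): add ∫ t**(-3)·t^(s-1) dt

F(5/4) = 2**(3/4)*(-322 + 475*3**(1/4) + 924*2**(1/4))/1260
F(2/3) = 2**(1/3)*(-2268 + 727*3**(2/3) + 3024*2**(2/3))/2520
F(3/4) = 2**(1/4)*(-2754 + 953*3**(3/4) + 3726*2**(3/4))/3402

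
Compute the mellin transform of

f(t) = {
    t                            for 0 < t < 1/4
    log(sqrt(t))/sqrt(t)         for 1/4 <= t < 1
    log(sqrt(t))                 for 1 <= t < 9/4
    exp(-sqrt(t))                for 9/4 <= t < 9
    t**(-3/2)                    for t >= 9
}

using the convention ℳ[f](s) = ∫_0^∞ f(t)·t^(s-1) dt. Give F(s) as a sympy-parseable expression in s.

(432*2**(2*s)*s**2*(2*s - 3)*(2*s + 2)*(4*s**2 - 4*s + 1)*uppergamma(2*s, 3/2) - 432*2**(2*s)*s**2*(2*s - 3)*(2*s + 2)*(4*s**2 - 4*s + 1)*uppergamma(2*s, 3) - 432*2**(2*s)*s**2*(2*s - 3)*(2*s + 2) + 108*2**(2*s)*(2*s - 3)*(2*s + 2)*(4*s**2 - 4*s + 1) - 216*3**(2*s)*s*(2*s - 3)*(2*s + 2)*(4*s**2 - 4*s + 1)*log(2) + 216*3**(2*s)*s*(2*s - 3)*(2*s + 2)*(4*s**2 - 4*s + 1)*log(3) - 108*3**(2*s)*(2*s - 3)*(2*s + 2)*(4*s**2 - 4*s + 1) - 16*6**(2*s)*s**2*(2*s + 2)*(4*s**2 - 4*s + 1) + 1728*s**3*(2*s - 3)*(2*s + 2)*log(2) - 864*s**2*(2*s - 3)*(2*s + 2)*log(2) + 864*s**2*(2*s - 3)*(2*s + 2) + 108*s**2*(2*s - 3)*(4*s**2 - 4*s + 1))/(216*2**(2*s)*s**2*(2*s - 3)*(2*s + 2)*(4*s**2 - 4*s + 1))
  -1 < Re(s) < 3/2

remove the power substitution first: t**2 on [0, 1/2); log(t)/t on [1/2, 1); log(t) on [1, 3/2); …
treat the 5 regions marked off by 1/4, 1, 9/4, 9 separately and sum
∫ over [0, 1/4) of t·t^(s-1) joins the sum
on [1/4, 1): add ∫ log(sqrt(t))/sqrt(t)·t^(s-1) dt
the [1, 9/4) slice contributes ∫ log(sqrt(t))·t^(s-1) dt
∫ exp(-sqrt(t))·t^(s-1) over [9/4, 9)
segment 9 to ∞ holds t**(-3/2); add its integral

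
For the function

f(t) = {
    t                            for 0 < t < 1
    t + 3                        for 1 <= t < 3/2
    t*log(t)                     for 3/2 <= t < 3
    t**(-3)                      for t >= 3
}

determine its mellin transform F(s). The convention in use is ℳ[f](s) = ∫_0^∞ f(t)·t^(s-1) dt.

(-162*2**s*s*(s - 3)*(s**2 + 2*s + 1) - 162*2**s*(s - 3)*(s**2 + 2*s + 1) - 81*3**s*s**2*(s - 3)*(s + 1)*log(3) + 81*3**s*s**2*(s - 3)*(s + 1)*log(2) - 81*3**s*s*(s - 3)*(s + 1)*log(3) + 81*3**s*s*(s - 3)*(s + 1)*log(2) + 81*3**s*s*(s - 3)*(s + 1) + 243*3**s*s*(s - 3)*(s**2 + 2*s + 1) + 162*3**s*(s - 3)*(s**2 + 2*s + 1) + 162*6**s*s**2*(s - 3)*(s + 1)*log(3) - 162*6**s*s*(s - 3)*(s + 1) + 162*6**s*s*(s - 3)*(s + 1)*log(3) - 2*6**s*s*(s + 1)*(s**2 + 2*s + 1))/(54*2**s*s*(s - 3)*(s + 1)*(s**2 + 2*s + 1))
  -1 < Re(s) < 3

integrate the 4 segments split at 1, 3/2, 3, then add the results
over [0, 1), the kernel integral of t enters the sum
segment 1 to 3/2 holds (t + 3); add its integral
segment [3/2, 3) carries t*log(t); integrate it
∫ t**(-3)·t^(s-1) over [3, ∞)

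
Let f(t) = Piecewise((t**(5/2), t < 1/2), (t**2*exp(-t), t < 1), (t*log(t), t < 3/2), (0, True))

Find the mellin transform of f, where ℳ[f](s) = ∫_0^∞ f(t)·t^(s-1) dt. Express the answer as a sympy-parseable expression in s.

strip the shared t-power: sqrt(t) on [0, 1/2); exp(-t) on [1/2, 1); log(t)/t on [1, 3/2)
decompose at 1/2, 1; ℳ[f](s) sums the 3 pieces' integrals
∫ over [0, 1/2) of t**(5/2)·t^(s-1) joins the sum
between 1/2 and 1 the integrand is t**2*exp(-t)·t^(s-1)
∫ t*log(t)·t^(s-1) over [1, 3/2)

(4*2**s*(2*s + 5)*(2*s - (s + 2)**2 + 3)*uppergamma(s + 2, 1/2) - 4*2**s*(2*s + 5)*(2*s - (s + 2)**2 + 3)*uppergamma(s + 2, 1) - 4*2**s*(2*s + 5) + 3**s*(s + 2)*(2*s + 5)*(-6*log(3) + 6*log(2)) + 3**s*(2*s + 5)*(-6*log(2) + 6*log(3)) + 6*3**s*(2*s + 5) + sqrt(2)*(2*s - (s + 2)**2 + 3))/(4*2**s*(2*s + 5)*(2*s - (s + 2)**2 + 3))
  Re(s) > -5/2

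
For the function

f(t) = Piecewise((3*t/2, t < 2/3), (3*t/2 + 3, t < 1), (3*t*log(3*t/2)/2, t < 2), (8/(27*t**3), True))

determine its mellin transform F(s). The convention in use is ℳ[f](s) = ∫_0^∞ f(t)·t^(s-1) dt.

peel off the common scale on t: t on [0, 1); t + 3 on [1, 3/2); t*log(t) on [3/2, 3); …
summing 4 kernel integrals split by 2/3, 1, 2 yields ℳ[f](s)
segment 0 to 2/3 holds 3*t/2; add its integral
∫ over [2/3, 1) of (3*t/2 + 3)·t^(s-1) joins the sum
[1, 2) adds the kernel integral of 3*t*log(3*t/2)/2
the [2, ∞) slice contributes ∫ 8/(27*t**3)·t^(s-1) dt

(-162*2**s*s*(s - 3)*(s**2 + 2*s + 1) - 162*2**s*(s - 3)*(s**2 + 2*s + 1) - 81*3**s*s**2*(s - 3)*(s + 1)*log(3) + 81*3**s*s**2*(s - 3)*(s + 1)*log(2) - 81*3**s*s*(s - 3)*(s + 1)*log(3) + 81*3**s*s*(s - 3)*(s + 1)*log(2) + 81*3**s*s*(s - 3)*(s + 1) + 243*3**s*s*(s - 3)*(s**2 + 2*s + 1) + 162*3**s*(s - 3)*(s**2 + 2*s + 1) + 162*6**s*s**2*(s - 3)*(s + 1)*log(3) - 162*6**s*s*(s - 3)*(s + 1) + 162*6**s*s*(s - 3)*(s + 1)*log(3) - 2*6**s*s*(s + 1)*(s**2 + 2*s + 1))/(54*3**s*s*(s - 3)*(s + 1)*(s**2 + 2*s + 1))
  -1 < Re(s) < 3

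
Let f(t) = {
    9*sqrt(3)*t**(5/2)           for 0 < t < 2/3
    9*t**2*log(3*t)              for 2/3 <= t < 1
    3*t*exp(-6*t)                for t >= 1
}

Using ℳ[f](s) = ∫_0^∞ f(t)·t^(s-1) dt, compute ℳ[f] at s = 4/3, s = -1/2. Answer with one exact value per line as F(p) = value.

undo the common scale on t: t**(5/2) on [0, 2); t**2*log(t) on [2, 3); t*exp(-2*t) on [3, ∞)
the shared t-power comes off first: t**(3/2) on [0, 2); t*log(t) on [2, 3); exp(-2*t) on [3, ∞)
f breaks at 2/3, 1 into 3 integrals to sum
segment 0 to 2/3 holds 9*sqrt(3)*t**(5/2); add its integral
the [2/3, 1) slice contributes ∫ 9*t**2*log(3*t)·t^(s-1) dt
the [1, ∞) slice contributes ∫ 3*t*exp(-6*t)·t^(s-1) dt

F(4/3) = -81/100 - 4*18**(1/3)*log(2)/15 + 6**(2/3)*uppergamma(7/3, 6)/72 + 2*18**(1/3)/25 + 16*2**(5/6)*3**(2/3)/69 + 27*log(3)/10
F(-1/2) = -4 + sqrt(6)*sqrt(pi)*erfc(sqrt(6))/2 + 8*sqrt(6)/9 + 2*sqrt(3) + log(729/2**(4*sqrt(6)/3))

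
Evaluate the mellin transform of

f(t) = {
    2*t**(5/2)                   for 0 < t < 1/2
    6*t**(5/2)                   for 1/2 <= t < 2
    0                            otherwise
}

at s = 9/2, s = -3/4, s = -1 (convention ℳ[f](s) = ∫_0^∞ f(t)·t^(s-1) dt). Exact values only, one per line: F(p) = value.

summing 2 kernel integrals split by 1/2 yields ℳ[f](s)
segment [0, 1/2) carries 2*t**(5/2); integrate it
between 1/2 and 2 the integrand is 6*t**(5/2)·t^(s-1)

F(9/2) = 24575/224
F(-3/4) = 4*2**(1/4)*(-1 + 12*sqrt(2))/7
F(-1) = 22*sqrt(2)/3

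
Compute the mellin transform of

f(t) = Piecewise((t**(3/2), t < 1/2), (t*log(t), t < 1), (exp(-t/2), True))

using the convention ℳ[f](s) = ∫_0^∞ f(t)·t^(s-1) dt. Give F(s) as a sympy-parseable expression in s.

split f at 1/2, 1: ℳ[f](s) collects 3 kernel integrals
over [0, 1/2), the kernel integral of t**(3/2) enters the sum
for t in [1/2, 1): the term is ∫ t*log(t)·t^(s-1)
the [1, ∞) slice contributes ∫ exp(-t/2)·t^(s-1) dt

(2*2**(2*s)*(2*s + 3)*(s**2 + 2*s + 1)*uppergamma(s, 1/2) - 2*2**s*(2*s + 3) + s*(2*s + 3)*log(2) + 2*s + (2*s + 3)*log(2) + sqrt(2)*(s**2 + 2*s + 1) + 3)/(2*2**s*(2*s + 3)*(s**2 + 2*s + 1))
  Re(s) > -3/2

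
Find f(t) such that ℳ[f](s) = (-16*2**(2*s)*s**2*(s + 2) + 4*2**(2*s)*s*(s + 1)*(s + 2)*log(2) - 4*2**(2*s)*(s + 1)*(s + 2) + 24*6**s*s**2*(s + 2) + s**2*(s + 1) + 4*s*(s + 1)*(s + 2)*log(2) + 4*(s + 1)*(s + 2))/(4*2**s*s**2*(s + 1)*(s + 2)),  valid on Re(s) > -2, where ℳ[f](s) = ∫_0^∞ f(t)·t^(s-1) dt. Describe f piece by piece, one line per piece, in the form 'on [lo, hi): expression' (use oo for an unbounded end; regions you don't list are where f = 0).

on [0, 1/2): t**2
on [1/2, 2): log(t)
on [2, 3): 2*t

decompose at 1/2, 2; ℳ[f](s) sums the 3 pieces' integrals
segment 0 to 1/2 holds t**2; add its integral
piece [1/2, 2): integrate log(t) against the kernel
the [2, 3) slice contributes ∫ 2*t·t^(s-1) dt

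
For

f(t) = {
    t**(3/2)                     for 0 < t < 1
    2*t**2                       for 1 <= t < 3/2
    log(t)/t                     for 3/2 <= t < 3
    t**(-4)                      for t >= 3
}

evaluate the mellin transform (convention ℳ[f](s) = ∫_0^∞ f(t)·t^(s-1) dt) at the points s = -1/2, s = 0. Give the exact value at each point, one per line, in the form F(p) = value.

treat the 4 regions marked off by 1, 3/2, 3 separately and sum
∫ over [0, 1) of t**(3/2)·t^(s-1) joins the sum
the [1, 3/2) slice contributes ∫ 2*t**2·t^(s-1) dt
∫ log(t)/t·t^(s-1) over [3/2, 3)
∫ over [3, ∞) of t**(-4)·t^(s-1) joins the sum

F(-1/2) = -1/3 - 4*sqrt(6)*log(2)/27 - 2*sqrt(3)*log(3)/27 - 106*sqrt(3)/2187 + 4*sqrt(6)*log(3)/27 + 89*sqrt(6)/81
F(0) = log(6**(1/3)/2) + 365/162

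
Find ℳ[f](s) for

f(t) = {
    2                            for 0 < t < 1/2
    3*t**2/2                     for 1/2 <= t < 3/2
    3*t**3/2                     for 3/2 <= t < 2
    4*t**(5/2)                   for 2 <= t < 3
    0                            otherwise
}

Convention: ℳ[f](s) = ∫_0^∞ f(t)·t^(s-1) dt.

(192*2**(2*s)*s*(s + 2)*(2*s + 5) + 1152*2**s*3**(s + 1/2)*s*(s + 2)*(s + 3) - 512*2**(2*s + 1/2)*s*(s + 2)*(s + 3) - 81*3**s*s*(s + 2)*(2*s + 5) + 54*3**s*s*(s + 3)*(2*s + 5) - 6*s*(s + 3)*(2*s + 5) + 32*(s + 2)*(s + 3)*(2*s + 5))/(16*2**s*s*(s + 2)*(s + 3)*(2*s + 5))
  Re(s) > 0

decompose at 1/2, 3/2, 2; ℳ[f](s) sums the 4 pieces' integrals
∫ 2·t^(s-1) over [0, 1/2)
∫ 3*t**2/2·t^(s-1) over [1/2, 3/2)
[3/2, 2) adds the kernel integral of 3*t**3/2
∫ over [2, 3) of 4*t**(5/2)·t^(s-1) joins the sum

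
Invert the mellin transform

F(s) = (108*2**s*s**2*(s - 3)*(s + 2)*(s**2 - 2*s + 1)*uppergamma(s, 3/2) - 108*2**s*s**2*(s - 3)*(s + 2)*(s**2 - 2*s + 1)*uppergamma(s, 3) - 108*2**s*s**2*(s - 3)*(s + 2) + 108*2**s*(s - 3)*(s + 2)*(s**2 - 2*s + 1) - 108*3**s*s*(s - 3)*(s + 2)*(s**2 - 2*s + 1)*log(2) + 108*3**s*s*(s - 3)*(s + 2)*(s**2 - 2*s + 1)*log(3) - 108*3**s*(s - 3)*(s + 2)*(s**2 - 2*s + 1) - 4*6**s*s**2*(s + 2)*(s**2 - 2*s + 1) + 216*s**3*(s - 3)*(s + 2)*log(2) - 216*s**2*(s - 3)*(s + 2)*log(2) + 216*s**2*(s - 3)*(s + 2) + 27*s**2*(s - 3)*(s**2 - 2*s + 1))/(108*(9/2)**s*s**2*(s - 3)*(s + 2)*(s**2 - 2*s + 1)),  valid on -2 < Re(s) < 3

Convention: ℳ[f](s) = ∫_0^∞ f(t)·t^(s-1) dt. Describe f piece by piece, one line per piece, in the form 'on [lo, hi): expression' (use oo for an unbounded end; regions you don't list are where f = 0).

on [0, 2/9): 81*t**2/16
on [2/9, 4/9): 4*log(9*t/4)/(9*t)
on [4/9, 2/3): log(9*t/4)
on [2/3, 4/3): exp(-9*t/4)
on [4/3, oo): 64/(729*t**3)

undo the common scale on t: 9*t**2/4 on [0, 1/3); 2*log(3*t/2)/(3*t) on [1/3, 2/3); log(3*t/2) on [2/3, 1); …
strip the common scale on t: t**2 on [0, 1/2); log(t)/t on [1/2, 1); log(t) on [1, 3/2); …
treat the 5 regions marked off by 2/9, 4/9, 2/3, 4/3 separately and sum
∫ over [0, 2/9) of 81*t**2/16·t^(s-1) joins the sum
∫ over [2/9, 4/9) of 4*log(9*t/4)/(9*t)·t^(s-1) joins the sum
the [4/9, 2/3) slice contributes ∫ log(9*t/4)·t^(s-1) dt
piece [2/3, 4/3): integrate exp(-9*t/4) against the kernel
∫ over [4/3, ∞) of 64/(729*t**3)·t^(s-1) joins the sum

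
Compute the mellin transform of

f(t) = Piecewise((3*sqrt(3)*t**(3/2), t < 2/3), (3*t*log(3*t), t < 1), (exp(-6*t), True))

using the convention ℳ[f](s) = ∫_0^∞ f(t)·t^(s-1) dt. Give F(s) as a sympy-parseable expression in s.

reversing the common scale on t: t**(3/2) on [0, 2); t*log(t) on [2, 3); exp(-2*t) on [3, ∞)
along the cuts 2/3, 1, ℳ[f](s) splits into 3 integrals
on [0, 2/3) integrate f = 3*sqrt(3)*t**(3/2) against the kernel
piece [2/3, 1): integrate 3*t*log(3*t) against the kernel
between 1 and ∞ the integrand is exp(-6*t)·t^(s-1)

(-12**s*s*(2*s + 3)*log(4) - 12**s*(2*s + 3)*log(4) + 12**s*(4*s + 6) + 12**s*sqrt(2)*(4*s**2 + 8*s + 4) + 3*18**s*s*(2*s + 3)*log(3) + 18**s*(-6*s - 9) + 3*18**s*(2*s + 3)*log(3) + 3**s*(2*s + 3)*(s**2 + 2*s + 1)*uppergamma(s, 6))/(18**s*(2*s + 3)*(s**2 + 2*s + 1))
  Re(s) > -3/2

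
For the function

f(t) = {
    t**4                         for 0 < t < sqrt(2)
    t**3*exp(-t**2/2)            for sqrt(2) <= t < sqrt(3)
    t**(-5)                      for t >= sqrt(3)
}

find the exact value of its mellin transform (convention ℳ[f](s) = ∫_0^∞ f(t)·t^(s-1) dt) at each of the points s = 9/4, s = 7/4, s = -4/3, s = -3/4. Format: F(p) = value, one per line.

F(9/4) = -2*2**(5/8)*uppergamma(21/8, 3/2) + 4*3**(5/8)/99 + 32*2**(1/8)/25 + 2*2**(5/8)*uppergamma(21/8, 1)
F(7/4) = -2*2**(3/8)*uppergamma(19/8, 3/2) + 4*3**(3/8)/117 + 16*2**(7/8)/23 + 2*2**(3/8)*uppergamma(19/8, 1)
F(-4/3) = -2**(5/6)*uppergamma(5/6, 3/2)/2 + 3**(5/6)/513 + 2**(5/6)*uppergamma(5/6, 1)/2 + 3*2**(1/3)/4
F(-3/4) = -2**(1/8)*uppergamma(9/8, 3/2) + 4*3**(1/8)/621 + 2**(1/8)*uppergamma(9/8, 1) + 8*2**(5/8)/13

peel off the shared t-power: t**2 on [0, sqrt(2)); t*exp(-t**2/2) on [sqrt(2), sqrt(3)); t**(-7) on [sqrt(3), ∞)
the shared t-power comes off first: t on [0, sqrt(2)); exp(-t**2/2) on [sqrt(2), sqrt(3)); t**(-8) on [sqrt(3), ∞)
the power substitution comes off first: sqrt(t) on [0, 2); exp(-t/2) on [2, 3); t**(-4) on [3, ∞)
breakpoints sqrt(2), sqrt(3): one integral from each of the 3 segments
for t in [0, sqrt(2)): the term is ∫ t**4·t^(s-1)
between sqrt(2) and sqrt(3) the integrand is t**3*exp(-t**2/2)·t^(s-1)
the [sqrt(3), ∞) slice contributes ∫ t**(-5)·t^(s-1) dt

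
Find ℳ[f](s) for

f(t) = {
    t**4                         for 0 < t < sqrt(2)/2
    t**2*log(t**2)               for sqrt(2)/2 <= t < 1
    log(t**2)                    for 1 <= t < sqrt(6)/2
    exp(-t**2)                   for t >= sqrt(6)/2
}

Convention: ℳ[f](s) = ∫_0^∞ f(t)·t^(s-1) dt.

(sqrt(2)/2)**s*(2*2**(s/2)*s**2*(s + 4)*(s**2 + 4*s + 4)*uppergamma(s/2, 3/2) - 8*2**(s/2)*s**2*(s + 4) + 8*2**(s/2)*(s + 4)*(s**2 + 4*s + 4) + 3**(s/2)*s*(s + 4)*(-4*log(2) + 4*log(3))*(s**2 + 4*s + 4) - 8*3**(s/2)*(s + 4)*(s**2 + 4*s + 4) + s**3*(s + 4)*log(4) + 4*s**2*(s + 4)*log(2) + 4*s**2*(s + 4) + s**2*(s**2 + 4*s + 4))/(4*s**2*(s + 4)*(s**2 + 4*s + 4))
  Re(s) > -4

the power substitution comes off first: t**2 on [0, 1/2); t*log(t) on [1/2, 1); log(t) on [1, 3/2); …
linearity at sqrt(2)/2, 1, sqrt(6)/2 turns ℳ[f](s) into 4 summed integrals
on [0, sqrt(2)/2): add ∫ t**4·t^(s-1) dt
[sqrt(2)/2, 1) adds the kernel integral of t**2*log(t**2)
piece [1, sqrt(6)/2): integrate log(t**2) against the kernel
for t in [sqrt(6)/2, ∞): the term is ∫ exp(-t**2)·t^(s-1)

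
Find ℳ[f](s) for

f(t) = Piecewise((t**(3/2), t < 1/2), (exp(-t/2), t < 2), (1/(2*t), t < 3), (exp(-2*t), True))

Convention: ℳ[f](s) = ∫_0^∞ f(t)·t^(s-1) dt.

(12*24**s*(s - 1)*(2*s + 3)*uppergamma(s, 1/4) - 12*24**s*(s - 1)*(2*s + 3)*uppergamma(s, 1) - 3*24**s*(2*s + 3) + 2*36**s*(2*s + 3) + 12*6**s*(s - 1)*(2*s + 3)*uppergamma(s, 6) + 6*sqrt(2)*6**s*(s - 1))/(12*12**s*(s - 1)*(2*s + 3))
  Re(s) > -3/2

linearity at 1/2, 2, 3 turns ℳ[f](s) into 4 summed integrals
on [0, 1/2) integrate f = t**(3/2) against the kernel
on [1/2, 2): add ∫ exp(-t/2)·t^(s-1) dt
on [2, 3) integrate f = 1/(2*t) against the kernel
∫ exp(-2*t)·t^(s-1) over [3, ∞)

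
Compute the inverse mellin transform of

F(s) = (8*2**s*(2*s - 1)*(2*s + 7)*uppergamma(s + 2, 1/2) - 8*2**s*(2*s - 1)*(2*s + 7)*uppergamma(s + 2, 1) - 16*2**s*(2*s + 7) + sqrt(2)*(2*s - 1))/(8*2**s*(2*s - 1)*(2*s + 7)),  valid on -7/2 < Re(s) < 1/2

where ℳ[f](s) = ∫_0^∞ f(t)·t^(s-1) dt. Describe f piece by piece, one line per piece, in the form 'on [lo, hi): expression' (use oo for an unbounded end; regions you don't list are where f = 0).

undo the shared t-power: t**(3/2) on [0, 1/2); exp(-t) on [1/2, 1); t**(-5/2) on [1, ∞)
integrate the 3 segments split at 1/2, 1, then add the results
between 0 and 1/2 the integrand is t**(7/2)·t^(s-1)
segment [1/2, 1) carries t**2*exp(-t); integrate it
∫ 1/sqrt(t)·t^(s-1) over [1, ∞)

on [0, 1/2): t**(7/2)
on [1/2, 1): t**2*exp(-t)
on [1, oo): 1/sqrt(t)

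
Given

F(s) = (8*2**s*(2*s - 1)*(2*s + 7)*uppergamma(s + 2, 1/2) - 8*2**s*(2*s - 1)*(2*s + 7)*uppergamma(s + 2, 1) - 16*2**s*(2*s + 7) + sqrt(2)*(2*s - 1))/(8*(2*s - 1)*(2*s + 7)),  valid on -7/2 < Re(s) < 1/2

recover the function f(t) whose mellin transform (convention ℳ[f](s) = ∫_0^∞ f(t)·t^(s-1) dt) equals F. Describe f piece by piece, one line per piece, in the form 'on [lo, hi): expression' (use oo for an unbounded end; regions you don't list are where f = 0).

on [0, 1): sqrt(2)*t**(7/2)/16
on [1, 2): t**2*exp(-t/2)/4
on [2, oo): sqrt(2)/sqrt(t)

remove the common scale on t first: t**(7/2) on [0, 1/2); t**2*exp(-t) on [1/2, 1); 1/sqrt(t) on [1, ∞)
remove the shared t-power first: t**(3/2) on [0, 1/2); exp(-t) on [1/2, 1); t**(-5/2) on [1, ∞)
breakpoints 1, 2: one integral from each of the 3 segments
between 0 and 1 the integrand is sqrt(2)*t**(7/2)/16·t^(s-1)
∫ t**2*exp(-t/2)/4·t^(s-1) over [1, 2)
between 2 and ∞ the integrand is sqrt(2)/sqrt(t)·t^(s-1)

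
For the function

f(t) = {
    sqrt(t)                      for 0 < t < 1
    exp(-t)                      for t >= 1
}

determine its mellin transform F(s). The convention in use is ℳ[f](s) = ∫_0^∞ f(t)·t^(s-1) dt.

along the cuts 1, ℳ[f](s) splits into 2 integrals
piece [0, 1): integrate sqrt(t) against the kernel
for t in [1, ∞): the term is ∫ exp(-t)·t^(s-1)

((2*s + 1)*uppergamma(s, 1) + 2)/(2*s + 1)
  Re(s) > -1/2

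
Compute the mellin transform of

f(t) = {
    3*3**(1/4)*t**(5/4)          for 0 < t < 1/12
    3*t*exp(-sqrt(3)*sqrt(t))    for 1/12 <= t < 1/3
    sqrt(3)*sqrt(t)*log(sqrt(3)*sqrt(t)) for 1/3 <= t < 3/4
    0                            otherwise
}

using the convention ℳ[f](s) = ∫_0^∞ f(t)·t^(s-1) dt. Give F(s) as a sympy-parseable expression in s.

(4*2**(2*s)*(4*s + 5)*(4*s - 4*(s + 1)**2 + 3)*uppergamma(2*s + 2, 1/2) - 4*2**(2*s)*(4*s + 5)*(4*s - 4*(s + 1)**2 + 3)*uppergamma(2*s + 2, 1) - 4*2**(2*s)*(4*s + 5) + 3**(2*s)*(s + 1)*(4*s + 5)*(-12*log(3) + 12*log(2)) + 3**(2*s)*(4*s + 5)*(-6*log(2) + 6*log(3)) + 6*3**(2*s)*(4*s + 5) + sqrt(2)*(4*s - 4*(s + 1)**2 + 3))/(2*2**(2*s)*3**s*(4*s + 5)*(4*s - 4*(s + 1)**2 + 3))
  Re(s) > -5/4

peel off the common scale on t: t**(5/4) on [0, 1/4); t*exp(-sqrt(t)) on [1/4, 1); sqrt(t)*log(sqrt(t)) on [1, 9/4)
remove the power substitution first: t**(5/2) on [0, 1/2); t**2*exp(-t) on [1/2, 1); t*log(t) on [1, 3/2)
peel off the shared t-power: sqrt(t) on [0, 1/2); exp(-t) on [1/2, 1); log(t)/t on [1, 3/2)
along the cuts 1/12, 1/3, ℳ[f](s) splits into 3 integrals
the [0, 1/12) slice contributes ∫ 3*3**(1/4)*t**(5/4)·t^(s-1) dt
segment [1/12, 1/3) carries 3*t*exp(-sqrt(3)*sqrt(t)); integrate it
for t in [1/3, 3/4): the term is ∫ sqrt(3)*sqrt(t)*log(sqrt(3)*sqrt(t))·t^(s-1)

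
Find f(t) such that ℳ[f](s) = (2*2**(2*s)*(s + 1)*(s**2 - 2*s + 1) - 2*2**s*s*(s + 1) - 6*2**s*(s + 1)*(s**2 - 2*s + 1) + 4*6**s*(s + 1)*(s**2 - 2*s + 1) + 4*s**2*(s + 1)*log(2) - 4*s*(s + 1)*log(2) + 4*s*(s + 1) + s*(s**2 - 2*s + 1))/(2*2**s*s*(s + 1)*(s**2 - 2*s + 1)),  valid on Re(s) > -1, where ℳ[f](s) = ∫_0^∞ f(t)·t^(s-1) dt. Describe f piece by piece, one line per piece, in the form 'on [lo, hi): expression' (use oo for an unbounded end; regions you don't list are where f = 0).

on [0, 1/2): t
on [1/2, 1): log(t)/t
on [1, 2): 3
on [2, 3): 2

breakpoints 1/2, 1, 2: one integral from each of the 4 segments
for t in [0, 1/2): the term is ∫ t·t^(s-1)
segment [1/2, 1) carries log(t)/t; integrate it
over [1, 2), the kernel integral of 3 enters the sum
on [2, 3): add ∫ 2·t^(s-1) dt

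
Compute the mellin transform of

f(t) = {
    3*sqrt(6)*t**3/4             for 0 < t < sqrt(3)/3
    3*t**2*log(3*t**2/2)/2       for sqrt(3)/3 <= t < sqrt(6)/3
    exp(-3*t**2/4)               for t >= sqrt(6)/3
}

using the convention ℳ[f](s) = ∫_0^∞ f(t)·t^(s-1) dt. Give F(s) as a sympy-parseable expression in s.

(-2*2**(s/2)*(s + 3) + 2*2**s*(s + 3)*(s**2/4 + s + 1)*uppergamma(s/2, 1/2) + s*(s + 3)*log(2)/2 + s + (s + 3)*log(2) + sqrt(2)*(s**2/4 + s + 1) + 3)/(4*3**(s/2)*(s + 3)*(s**2/4 + s + 1))
  Re(s) > -3

remove the power substitution first: 3*sqrt(6)*t**(3/2)/4 on [0, 1/3); 3*t*log(3*t/2)/2 on [1/3, 2/3); exp(-3*t/4) on [2/3, ∞)
reversing the common scale on t: t**(3/2) on [0, 1/2); t*log(t) on [1/2, 1); exp(-t/2) on [1, ∞)
linearity at sqrt(3)/3, sqrt(6)/3 turns ℳ[f](s) into 3 summed integrals
segment 0 to sqrt(3)/3 holds 3*sqrt(6)*t**3/4; add its integral
segment [sqrt(3)/3, sqrt(6)/3) carries 3*t**2*log(3*t**2/2)/2; integrate it
on [sqrt(6)/3, ∞) integrate f = exp(-3*t**2/4) against the kernel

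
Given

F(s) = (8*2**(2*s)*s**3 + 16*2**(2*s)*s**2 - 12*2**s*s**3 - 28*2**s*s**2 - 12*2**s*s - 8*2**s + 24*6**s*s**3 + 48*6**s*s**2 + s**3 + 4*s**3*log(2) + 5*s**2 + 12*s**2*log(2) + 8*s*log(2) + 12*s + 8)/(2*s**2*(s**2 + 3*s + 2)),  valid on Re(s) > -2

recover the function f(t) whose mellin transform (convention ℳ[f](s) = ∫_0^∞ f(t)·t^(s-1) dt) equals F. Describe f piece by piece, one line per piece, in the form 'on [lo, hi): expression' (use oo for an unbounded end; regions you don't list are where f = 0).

on [0, 1): t**2/2
on [1, 2): 2*log(t/2)
on [2, 4): 3*t
on [4, 6): 2*t

reversing the shared t-power: t/2 on [0, 1); 2*log(t/2)/t on [1, 2); 3 on [2, 4); …
invert the common scale on t to get t on [0, 1/2); log(t)/t on [1/2, 1); 3 on [1, 2); …
breakpoints 1, 2, 4: one integral from each of the 4 segments
∫ t**2/2·t^(s-1) over [0, 1)
on [1, 2): add ∫ 2*log(t/2)·t^(s-1) dt
the [2, 4) slice contributes ∫ 3*t·t^(s-1) dt
on [4, 6) integrate f = 2*t against the kernel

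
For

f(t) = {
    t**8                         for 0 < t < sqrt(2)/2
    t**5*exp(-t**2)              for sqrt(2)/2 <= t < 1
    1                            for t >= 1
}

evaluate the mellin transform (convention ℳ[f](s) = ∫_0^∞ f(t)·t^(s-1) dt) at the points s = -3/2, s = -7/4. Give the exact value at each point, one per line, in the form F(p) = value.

invert the shared t-power to get t**7 on [0, sqrt(2)/2); t**4*exp(-t**2) on [sqrt(2)/2, 1); 1/t on [1, ∞)
remove the power substitution first: t**(7/2) on [0, 1/2); t**2*exp(-t) on [1/2, 1); 1/sqrt(t) on [1, ∞)
invert the shared t-power to get t**(3/2) on [0, 1/2); exp(-t) on [1/2, 1); t**(-5/2) on [1, ∞)
split f at sqrt(2)/2, 1: ℳ[f](s) collects 3 kernel integrals
segment [0, sqrt(2)/2) carries t**8; integrate it
on [sqrt(2)/2, 1): add ∫ t**5*exp(-t**2)·t^(s-1) dt
over [1, ∞), the kernel integral of 1 enters the sum

F(-3/2) = -uppergamma(7/4, 1)/2 + 2**(3/4)/104 + uppergamma(7/4, 1/2)/2 + 2/3
F(-7/4) = -uppergamma(13/8, 1)/2 + 2**(7/8)/100 + uppergamma(13/8, 1/2)/2 + 4/7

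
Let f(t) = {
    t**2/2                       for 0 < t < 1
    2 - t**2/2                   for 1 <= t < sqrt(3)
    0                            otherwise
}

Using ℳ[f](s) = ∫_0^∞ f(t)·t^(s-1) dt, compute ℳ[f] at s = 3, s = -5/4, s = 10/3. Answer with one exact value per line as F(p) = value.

undo the power substitution: t/2 on [0, 1); 2 - t/2 on [1, 3)
undo the common scale on t: t on [0, 1/2); 2 - t on [1/2, 3/2)
linearity at 1 turns ℳ[f](s) into 2 summed integrals
[0, 1) adds the kernel integral of t**2/2
∫ over [1, sqrt(3)) of (2 - t**2/2)·t^(s-1) joins the sum

F(3) = -7/15 + 11*sqrt(3)/10
F(-5/4) = 44/15 - 6*3**(3/8)/5
F(10/3) = -33/80 + 153*3**(2/3)/160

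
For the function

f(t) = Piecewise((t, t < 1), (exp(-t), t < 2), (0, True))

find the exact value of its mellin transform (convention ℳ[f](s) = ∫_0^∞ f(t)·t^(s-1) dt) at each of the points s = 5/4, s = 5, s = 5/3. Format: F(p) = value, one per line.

slice at 1, transform all 2 pieces, and sum them
[0, 1) adds the kernel integral of t
piece [1, 2): integrate exp(-t) against the kernel

F(5/4) = -uppergamma(5/4, 2) + uppergamma(5/4, 1) + 4/9
F(5) = -168*exp(-2) + 1/6 + 65*exp(-1)
F(5/3) = -uppergamma(5/3, 2) + 3/8 + uppergamma(5/3, 1)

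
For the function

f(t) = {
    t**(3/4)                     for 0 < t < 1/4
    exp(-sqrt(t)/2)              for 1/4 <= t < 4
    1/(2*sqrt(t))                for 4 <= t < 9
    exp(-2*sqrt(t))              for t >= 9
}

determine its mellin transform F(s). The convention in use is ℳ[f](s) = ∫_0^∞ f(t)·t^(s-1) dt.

peel off the power substitution: t**(3/2) on [0, 1/2); exp(-t/2) on [1/2, 2); 1/(2*t) on [2, 3); …
linearity at 1/4, 4, 9 turns ℳ[f](s) into 4 summed integrals
over [0, 1/4), the kernel integral of t**(3/4) enters the sum
∫ over [1/4, 4) of exp(-sqrt(t)/2)·t^(s-1) joins the sum
∫ 1/(2*sqrt(t))·t^(s-1) over [4, 9)
∫ over [9, ∞) of exp(-2*sqrt(t))·t^(s-1) joins the sum

(2*1296**s*(4*s + 3) + 12*576**s*(2*s - 1)*(4*s + 3)*uppergamma(2*s, 1/4) - 12*576**s*(2*s - 1)*(4*s + 3)*uppergamma(2*s, 1) - 3*576**s*(4*s + 3) + 12*6**(2*s)*(2*s - 1)*(4*s + 3)*uppergamma(2*s, 6) + 6*sqrt(2)*6**(2*s)*(2*s - 1))/(6*144**s*(2*s - 1)*(4*s + 3))
  Re(s) > -3/4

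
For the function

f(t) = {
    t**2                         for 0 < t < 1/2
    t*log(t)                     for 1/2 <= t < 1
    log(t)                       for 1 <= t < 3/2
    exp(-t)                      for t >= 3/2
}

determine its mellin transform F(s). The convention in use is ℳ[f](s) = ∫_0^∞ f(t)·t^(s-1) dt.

split f at 1/2, 1, 3/2: ℳ[f](s) collects 4 kernel integrals
segment 0 to 1/2 holds t**2; add its integral
piece [1/2, 1): integrate t*log(t) against the kernel
∫ over [1, 3/2) of log(t)·t^(s-1) joins the sum
on [3/2, ∞) integrate f = exp(-t) against the kernel

(4*2**s*s**2*(s + 2)*(s**2 + 2*s + 1)*uppergamma(s, 3/2) - 4*2**s*s**2*(s + 2) + 4*2**s*(s + 2)*(s**2 + 2*s + 1) + 3**s*s*(s + 2)*(-4*log(2) + 4*log(3))*(s**2 + 2*s + 1) - 4*3**s*(s + 2)*(s**2 + 2*s + 1) + s**3*(s + 2)*log(4) + s**2*(s + 2)*log(4) + 2*s**2*(s + 2) + s**2*(s**2 + 2*s + 1))/(4*2**s*s**2*(s + 2)*(s**2 + 2*s + 1))
  Re(s) > -2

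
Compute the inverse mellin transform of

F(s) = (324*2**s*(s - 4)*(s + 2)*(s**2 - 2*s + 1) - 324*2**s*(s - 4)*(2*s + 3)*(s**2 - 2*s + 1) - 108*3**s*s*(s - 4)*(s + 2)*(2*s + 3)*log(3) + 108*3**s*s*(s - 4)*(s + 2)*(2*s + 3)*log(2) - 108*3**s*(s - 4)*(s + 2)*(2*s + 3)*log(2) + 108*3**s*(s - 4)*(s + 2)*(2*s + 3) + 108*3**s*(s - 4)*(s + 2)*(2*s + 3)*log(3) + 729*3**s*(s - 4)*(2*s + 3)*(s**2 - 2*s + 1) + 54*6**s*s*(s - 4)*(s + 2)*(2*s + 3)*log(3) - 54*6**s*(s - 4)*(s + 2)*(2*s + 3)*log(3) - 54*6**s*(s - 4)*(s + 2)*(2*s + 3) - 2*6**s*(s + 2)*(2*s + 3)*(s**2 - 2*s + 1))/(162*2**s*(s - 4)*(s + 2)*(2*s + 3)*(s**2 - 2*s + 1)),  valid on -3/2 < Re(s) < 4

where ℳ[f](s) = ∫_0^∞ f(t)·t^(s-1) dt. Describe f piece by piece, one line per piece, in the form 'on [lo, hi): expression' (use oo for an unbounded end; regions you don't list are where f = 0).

on [0, 1): t**(3/2)
on [1, 3/2): 2*t**2
on [3/2, 3): log(t)/t
on [3, oo): t**(-4)

f breaks at 1, 3/2, 3 into 4 integrals to sum
∫ t**(3/2)·t^(s-1) over [0, 1)
on [1, 3/2): add ∫ 2*t**2·t^(s-1) dt
segment 3/2 to 3 holds log(t)/t; add its integral
[3, ∞) adds the kernel integral of t**(-4)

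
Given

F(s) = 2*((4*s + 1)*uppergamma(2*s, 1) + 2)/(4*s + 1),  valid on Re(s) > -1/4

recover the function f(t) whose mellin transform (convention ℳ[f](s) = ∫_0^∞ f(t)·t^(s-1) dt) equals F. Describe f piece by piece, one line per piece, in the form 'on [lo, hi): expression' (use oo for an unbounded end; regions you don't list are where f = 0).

on [0, 1): t**(1/4)
on [1, oo): exp(-sqrt(t))

remove the power substitution first: sqrt(t) on [0, 1); exp(-t) on [1, ∞)
split f at 1: ℳ[f](s) collects 2 kernel integrals
∫ over [0, 1) of t**(1/4)·t^(s-1) joins the sum
over [1, ∞), the kernel integral of exp(-sqrt(t)) enters the sum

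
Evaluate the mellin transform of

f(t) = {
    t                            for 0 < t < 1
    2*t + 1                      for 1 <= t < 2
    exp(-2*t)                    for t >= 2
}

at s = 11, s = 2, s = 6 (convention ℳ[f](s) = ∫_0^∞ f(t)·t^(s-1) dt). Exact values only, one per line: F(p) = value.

F(11) = 114665/132 + 771731*exp(-4)/8
F(2) = 5*exp(-4)/4 + 13/2
F(6) = 643*exp(-4)/8 + 657/14

the 3 pieces separated at 1, 2 each add one integral
on [0, 1): add ∫ t·t^(s-1) dt
the [1, 2) slice contributes ∫ (2*t + 1)·t^(s-1) dt
on [2, ∞) integrate f = exp(-2*t) against the kernel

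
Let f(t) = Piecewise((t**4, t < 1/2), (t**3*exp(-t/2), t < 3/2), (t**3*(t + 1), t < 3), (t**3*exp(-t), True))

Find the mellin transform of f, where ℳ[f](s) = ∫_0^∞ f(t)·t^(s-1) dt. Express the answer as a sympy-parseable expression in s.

(128*2**(2*s)*(s + 3)*(s + 4)*uppergamma(s + 3, 1/4) - 128*2**(2*s)*(s + 3)*(s + 4)*uppergamma(s + 3, 3/4) + 16*2**s*(s + 3)*(s + 4)*uppergamma(s + 3, 3) - 135*3**s*(s + 3) - 54*3**s + 1728*6**s*(s + 3) + 432*6**s + s + 3)/(16*2**s*(s + 3)*(s + 4))
  Re(s) > -4

strip the shared t-power: t**3 on [0, 1/2); t**2*exp(-t/2) on [1/2, 3/2); t**2*(t + 1) on [3/2, 3); …
strip the shared t-power: t on [0, 1/2); exp(-t/2) on [1/2, 3/2); t + 1 on [3/2, 3); …
slice at 1/2, 3/2, 3, transform all 4 pieces, and sum them
∫ over [0, 1/2) of t**4·t^(s-1) joins the sum
∫ t**3*exp(-t/2)·t^(s-1) over [1/2, 3/2)
segment 3/2 to 3 holds t**3*(t + 1); add its integral
the [3, ∞) slice contributes ∫ t**3*exp(-t)·t^(s-1) dt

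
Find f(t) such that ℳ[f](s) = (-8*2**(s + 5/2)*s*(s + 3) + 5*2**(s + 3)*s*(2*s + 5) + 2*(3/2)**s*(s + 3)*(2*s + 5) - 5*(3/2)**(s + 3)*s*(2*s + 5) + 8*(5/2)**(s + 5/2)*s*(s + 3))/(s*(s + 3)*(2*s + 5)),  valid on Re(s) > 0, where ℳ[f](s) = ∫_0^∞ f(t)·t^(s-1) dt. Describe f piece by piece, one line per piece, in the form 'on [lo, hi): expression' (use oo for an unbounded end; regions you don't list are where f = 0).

integrate the 3 segments split at 3/2, 2, then add the results
between 0 and 3/2 the integrand is 2·t^(s-1)
piece [3/2, 2): integrate 5*t**3 against the kernel
piece [2, 5/2): integrate 4*t**(5/2) against the kernel

on [0, 3/2): 2
on [3/2, 2): 5*t**3
on [2, 5/2): 4*t**(5/2)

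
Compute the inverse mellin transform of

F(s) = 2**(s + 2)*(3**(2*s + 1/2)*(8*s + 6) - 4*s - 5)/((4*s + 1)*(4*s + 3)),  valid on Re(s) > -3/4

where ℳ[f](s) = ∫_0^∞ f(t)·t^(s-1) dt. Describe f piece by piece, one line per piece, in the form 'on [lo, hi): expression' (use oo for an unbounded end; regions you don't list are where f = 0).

the common scale on t comes off first: t**(3/4) on [0, 1); 2*t**(1/4) on [1, 9)
invert the power substitution to get t**(3/2) on [0, 1); 2*sqrt(t) on [1, 3)
decompose at 2; ℳ[f](s) sums the 2 pieces' integrals
for t in [0, 2): the term is ∫ 2**(1/4)*t**(3/4)/2·t^(s-1)
segment 2 to 18 holds 2**(3/4)*t**(1/4); add its integral

on [0, 2): 2**(1/4)*t**(3/4)/2
on [2, 18): 2**(3/4)*t**(1/4)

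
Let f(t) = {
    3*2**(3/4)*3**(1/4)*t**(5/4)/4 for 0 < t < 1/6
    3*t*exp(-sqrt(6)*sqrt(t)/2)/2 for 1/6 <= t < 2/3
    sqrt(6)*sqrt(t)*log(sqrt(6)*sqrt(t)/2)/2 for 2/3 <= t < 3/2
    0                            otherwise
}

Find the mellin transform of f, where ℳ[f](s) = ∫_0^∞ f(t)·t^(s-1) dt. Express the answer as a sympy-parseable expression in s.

(4*2**(2*s)*(4*s + 5)*(4*s - 4*(s + 1)**2 + 3)*uppergamma(2*s + 2, 1/2) - 4*2**(2*s)*(4*s + 5)*(4*s - 4*(s + 1)**2 + 3)*uppergamma(2*s + 2, 1) - 4*2**(2*s)*(4*s + 5) + 3**(2*s)*(s + 1)*(4*s + 5)*(-12*log(3) + 12*log(2)) + 3**(2*s)*(4*s + 5)*(-6*log(2) + 6*log(3)) + 6*3**(2*s)*(4*s + 5) + sqrt(2)*(4*s - 4*(s + 1)**2 + 3))/(2*6**s*(4*s + 5)*(4*s - 4*(s + 1)**2 + 3))
  Re(s) > -5/4

invert the common scale on t to get t**(5/4) on [0, 1/4); t*exp(-sqrt(t)) on [1/4, 1); sqrt(t)*log(sqrt(t)) on [1, 9/4)
strip the shared t-power: t**(1/4) on [0, 1/4); exp(-sqrt(t)) on [1/4, 1); log(sqrt(t))/sqrt(t) on [1, 9/4)
strip the power substitution: sqrt(t) on [0, 1/2); exp(-t) on [1/2, 1); log(t)/t on [1, 3/2)
decompose at 1/6, 2/3; ℳ[f](s) sums the 3 pieces' integrals
piece [0, 1/6): integrate 3*2**(3/4)*3**(1/4)*t**(5/4)/4 against the kernel
segment 1/6 to 2/3 holds 3*t*exp(-sqrt(6)*sqrt(t)/2)/2; add its integral
segment [2/3, 3/2) carries sqrt(6)*sqrt(t)*log(sqrt(6)*sqrt(t)/2)/2; integrate it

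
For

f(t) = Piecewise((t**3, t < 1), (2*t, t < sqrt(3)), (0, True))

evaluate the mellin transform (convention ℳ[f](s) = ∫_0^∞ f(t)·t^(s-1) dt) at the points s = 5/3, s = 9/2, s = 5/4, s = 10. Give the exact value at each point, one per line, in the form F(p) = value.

F(5/3) = -15/28 + 9*3**(1/3)/4
F(9/2) = -38/165 + 36*3**(3/4)/11
F(5/4) = -100/153 + 8*3**(1/8)/3
F(10) = -15/143 + 486*sqrt(3)/11

back out the power substitution: t**(3/2) on [0, 1); 2*sqrt(t) on [1, 3)
linearity at 1 turns ℳ[f](s) into 2 summed integrals
[0, 1) adds the kernel integral of t**3
segment [1, sqrt(3)) carries 2*t; integrate it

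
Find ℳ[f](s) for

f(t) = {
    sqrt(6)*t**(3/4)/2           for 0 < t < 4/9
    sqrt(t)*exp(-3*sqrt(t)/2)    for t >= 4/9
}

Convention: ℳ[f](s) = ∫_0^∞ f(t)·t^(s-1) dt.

invert the shared t-power to get sqrt(6)*t**(1/4)/2 on [0, 4/9); exp(-3*sqrt(t)/2) on [4/9, ∞)
invert the power substitution to get sqrt(6)*sqrt(t)/2 on [0, 2/3); exp(-3*t/2) on [2/3, ∞)
undo the common scale on t: sqrt(t) on [0, 1); exp(-t) on [1, ∞)
integrate the 2 segments split at 4/9, then add the results
for t in [0, 4/9): the term is ∫ sqrt(6)*t**(3/4)/2·t^(s-1)
∫ over [4/9, ∞) of sqrt(t)*exp(-3*sqrt(t)/2)·t^(s-1) joins the sum

2*(3/2)**(-2*s - 1)*((4*s + 3)*uppergamma(2*s + 1, 1) + 2)/(4*s + 3)
  Re(s) > -3/4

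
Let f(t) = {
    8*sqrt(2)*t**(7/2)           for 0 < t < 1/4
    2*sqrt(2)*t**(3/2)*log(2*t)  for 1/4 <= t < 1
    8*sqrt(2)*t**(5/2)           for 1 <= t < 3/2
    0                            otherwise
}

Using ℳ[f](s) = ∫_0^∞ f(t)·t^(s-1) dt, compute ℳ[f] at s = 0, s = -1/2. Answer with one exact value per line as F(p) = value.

F(0) = sqrt(2)*(-9979 + 3780*log(2) + 9072*sqrt(6))/2520
F(-1/2) = 5*sqrt(2)*(12*log(2) + 17)/24

peel off the common scale on t: t**(7/2) on [0, 1/2); t**(3/2)*log(t) on [1/2, 2); 2*t**(5/2) on [2, 3)
undo the shared t-power: t**(5/2) on [0, 1/2); sqrt(t)*log(t) on [1/2, 2); 2*t**(3/2) on [2, 3)
undo the shared t-power: t**2 on [0, 1/2); log(t) on [1/2, 2); 2*t on [2, 3)
cuts at 1/4, 1: linearity sums the 3 kernel integrals
∫ 8*sqrt(2)*t**(7/2)·t^(s-1) over [0, 1/4)
on [1/4, 1): add ∫ 2*sqrt(2)*t**(3/2)*log(2*t)·t^(s-1) dt
on [1, 3/2): add ∫ 8*sqrt(2)*t**(5/2)·t^(s-1) dt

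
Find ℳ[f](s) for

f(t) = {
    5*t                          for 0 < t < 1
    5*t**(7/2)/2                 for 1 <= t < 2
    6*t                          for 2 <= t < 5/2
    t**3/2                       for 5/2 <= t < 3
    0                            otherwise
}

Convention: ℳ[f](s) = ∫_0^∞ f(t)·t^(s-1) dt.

slice at 1, 2, 5/2, transform all 4 pieces, and sum them
on [0, 1): add ∫ 5*t·t^(s-1) dt
for t in [1, 2): the term is ∫ 5*t**(7/2)/2·t^(s-1)
the [2, 5/2) slice contributes ∫ 6*t·t^(s-1) dt
∫ over [5/2, 3) of t**3/2·t^(s-1) joins the sum

(-192*2**s*(s + 3)*(2*s + 7) + 640*2**(s + 1/2)*(s + 1)*(s + 3) + 216*3**s*(s + 1)*(2*s + 7) - 125*(5/2)**s*(s + 1)*(2*s + 7) - 80*(s + 1)*(s + 3) + 80*(s + 3)*(2*s + 7) + 240*5**s*(s + 3)*(2*s + 7)/2**s)/(16*(s + 1)*(s + 3)*(2*s + 7))
  Re(s) > -1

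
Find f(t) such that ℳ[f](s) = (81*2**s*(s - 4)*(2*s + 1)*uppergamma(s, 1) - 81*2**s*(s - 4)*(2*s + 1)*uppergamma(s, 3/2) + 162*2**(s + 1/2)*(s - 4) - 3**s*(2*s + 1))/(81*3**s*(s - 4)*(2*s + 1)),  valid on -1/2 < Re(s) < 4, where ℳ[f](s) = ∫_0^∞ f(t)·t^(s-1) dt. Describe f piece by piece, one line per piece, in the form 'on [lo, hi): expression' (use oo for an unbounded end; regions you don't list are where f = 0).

reversing the common scale on t: sqrt(t) on [0, 2); exp(-t/2) on [2, 3); t**(-4) on [3, ∞)
slice at 2/3, 1, transform all 3 pieces, and sum them
segment [0, 2/3) carries sqrt(3)*sqrt(t); integrate it
for t in [2/3, 1): the term is ∫ exp(-3*t/2)·t^(s-1)
on [1, ∞) integrate f = 1/(81*t**4) against the kernel

on [0, 2/3): sqrt(3)*sqrt(t)
on [2/3, 1): exp(-3*t/2)
on [1, oo): 1/(81*t**4)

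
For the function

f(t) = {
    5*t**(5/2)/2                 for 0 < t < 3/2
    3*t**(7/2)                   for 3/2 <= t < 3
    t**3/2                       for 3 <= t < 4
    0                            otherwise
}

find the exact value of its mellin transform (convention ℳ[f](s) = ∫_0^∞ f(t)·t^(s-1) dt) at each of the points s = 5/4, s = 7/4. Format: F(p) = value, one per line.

slice at 3/2, 3, transform all 3 pieces, and sum them
∫ over [0, 3/2) of 5*t**(5/2)/2·t^(s-1) joins the sum
the [3/2, 3) slice contributes ∫ 3*t**(7/2)·t^(s-1) dt
on [3, 4) integrate f = t**3/2 against the kernel

F(5/4) = -162*3**(1/4)/17 - 9*2**(1/4)*3**(3/4)/19 + 512*sqrt(2)/17 + 972*3**(3/4)/19
F(7/4) = -162*3**(3/4)/19 - 81*2**(3/4)*3**(1/4)/119 + 1024*sqrt(2)/19 + 972*3**(1/4)/7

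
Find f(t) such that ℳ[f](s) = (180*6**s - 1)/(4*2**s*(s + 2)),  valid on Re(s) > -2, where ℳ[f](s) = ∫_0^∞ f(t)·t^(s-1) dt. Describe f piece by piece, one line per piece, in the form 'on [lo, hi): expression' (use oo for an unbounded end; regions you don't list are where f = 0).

on [0, 1/2): 4*t**2
on [1/2, 3): 5*t**2

slice at 1/2, transform all 2 pieces, and sum them
on [0, 1/2) integrate f = 4*t**2 against the kernel
[1/2, 3) adds the kernel integral of 5*t**2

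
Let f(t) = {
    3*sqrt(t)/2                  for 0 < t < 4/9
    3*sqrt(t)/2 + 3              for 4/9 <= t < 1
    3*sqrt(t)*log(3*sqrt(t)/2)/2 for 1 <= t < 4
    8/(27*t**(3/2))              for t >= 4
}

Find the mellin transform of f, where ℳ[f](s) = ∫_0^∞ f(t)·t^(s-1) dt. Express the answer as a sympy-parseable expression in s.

(-324*2**(2*s)*s*(2*s - 3)*(4*s**2 + 4*s + 1) - 162*2**(2*s)*(2*s - 3)*(4*s**2 + 4*s + 1) - 324*3**(2*s)*s**2*(2*s - 3)*(2*s + 1)*log(3) + 324*3**(2*s)*s**2*(2*s - 3)*(2*s + 1)*log(2) - 162*3**(2*s)*s*(2*s - 3)*(2*s + 1)*log(3) + 162*3**(2*s)*s*(2*s - 3)*(2*s + 1)*log(2) + 162*3**(2*s)*s*(2*s - 3)*(2*s + 1) + 486*3**(2*s)*s*(2*s - 3)*(4*s**2 + 4*s + 1) + 162*3**(2*s)*(2*s - 3)*(4*s**2 + 4*s + 1) + 648*6**(2*s)*s**2*(2*s - 3)*(2*s + 1)*log(3) - 324*6**(2*s)*s*(2*s - 3)*(2*s + 1) + 324*6**(2*s)*s*(2*s - 3)*(2*s + 1)*log(3) - 4*6**(2*s)*s*(2*s + 1)*(4*s**2 + 4*s + 1))/(54*3**(2*s)*s*(2*s - 3)*(2*s + 1)*(4*s**2 + 4*s + 1))
  -1/2 < Re(s) < 3/2

strip the power substitution: 3*t/2 on [0, 2/3); 3*t/2 + 3 on [2/3, 1); 3*t*log(3*t/2)/2 on [1, 2); …
the common scale on t comes off first: t on [0, 1); t + 3 on [1, 3/2); t*log(t) on [3/2, 3); …
split f at 4/9, 1, 4: ℳ[f](s) collects 4 kernel integrals
over [0, 4/9), the kernel integral of 3*sqrt(t)/2 enters the sum
on [4/9, 1): add ∫ (3*sqrt(t)/2 + 3)·t^(s-1) dt
the [1, 4) slice contributes ∫ 3*sqrt(t)*log(3*sqrt(t)/2)/2·t^(s-1) dt
segment 4 to ∞ holds 8/(27*t**(3/2)); add its integral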